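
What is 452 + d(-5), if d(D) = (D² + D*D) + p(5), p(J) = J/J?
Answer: 503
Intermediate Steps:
p(J) = 1
d(D) = 1 + 2*D² (d(D) = (D² + D*D) + 1 = (D² + D²) + 1 = 2*D² + 1 = 1 + 2*D²)
452 + d(-5) = 452 + (1 + 2*(-5)²) = 452 + (1 + 2*25) = 452 + (1 + 50) = 452 + 51 = 503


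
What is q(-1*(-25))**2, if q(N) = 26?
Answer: 676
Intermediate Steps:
q(-1*(-25))**2 = 26**2 = 676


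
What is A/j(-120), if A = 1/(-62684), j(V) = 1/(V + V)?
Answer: 60/15671 ≈ 0.0038287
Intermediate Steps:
j(V) = 1/(2*V)
A = -1/62684 ≈ -1.5953e-5
A/j(-120) = -1/(62684*((½)/(-120))) = -1/(62684*((½)*(-1/120))) = -1/(62684*(-1/240)) = -1/62684*(-240) = 60/15671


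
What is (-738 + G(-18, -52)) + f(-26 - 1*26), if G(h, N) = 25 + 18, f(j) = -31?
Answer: -726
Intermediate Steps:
G(h, N) = 43
(-738 + G(-18, -52)) + f(-26 - 1*26) = (-738 + 43) - 31 = -695 - 31 = -726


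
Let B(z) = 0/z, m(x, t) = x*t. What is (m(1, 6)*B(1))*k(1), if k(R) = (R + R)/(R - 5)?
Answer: 0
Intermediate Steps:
m(x, t) = t*x
k(R) = 2*R/(-5 + R) (k(R) = (2*R)/(-5 + R) = 2*R/(-5 + R))
B(z) = 0
(m(1, 6)*B(1))*k(1) = ((6*1)*0)*(2*1/(-5 + 1)) = (6*0)*(2*1/(-4)) = 0*(2*1*(-¼)) = 0*(-½) = 0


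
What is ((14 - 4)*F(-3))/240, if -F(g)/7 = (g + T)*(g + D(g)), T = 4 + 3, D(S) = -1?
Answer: 14/3 ≈ 4.6667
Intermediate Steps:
T = 7
F(g) = -7*(-1 + g)*(7 + g) (F(g) = -7*(g + 7)*(g - 1) = -7*(7 + g)*(-1 + g) = -7*(-1 + g)*(7 + g))
((14 - 4)*F(-3))/240 = ((14 - 4)*(49 - 42*(-3) - 7*(-3)²))/240 = (10*(49 + 126 - 7*9))*(1/240) = (10*(49 + 126 - 63))*(1/240) = (10*112)*(1/240) = 1120*(1/240) = 14/3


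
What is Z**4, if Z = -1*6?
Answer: 1296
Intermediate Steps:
Z = -6
Z**4 = (-6)**4 = 1296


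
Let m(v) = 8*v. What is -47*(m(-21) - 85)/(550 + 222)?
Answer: 11891/772 ≈ 15.403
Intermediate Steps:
-47*(m(-21) - 85)/(550 + 222) = -47*(8*(-21) - 85)/(550 + 222) = -47*(-168 - 85)/772 = -(-11891)/772 = -47*(-253/772) = 11891/772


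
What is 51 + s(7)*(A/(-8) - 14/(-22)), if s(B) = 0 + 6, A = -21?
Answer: 3105/44 ≈ 70.568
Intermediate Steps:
s(B) = 6
51 + s(7)*(A/(-8) - 14/(-22)) = 51 + 6*(-21/(-8) - 14/(-22)) = 51 + 6*(-21*(-⅛) - 14*(-1/22)) = 51 + 6*(21/8 + 7/11) = 51 + 6*(287/88) = 51 + 861/44 = 3105/44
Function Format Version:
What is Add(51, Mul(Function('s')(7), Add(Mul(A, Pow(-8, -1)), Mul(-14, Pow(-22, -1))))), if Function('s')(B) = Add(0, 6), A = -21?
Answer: Rational(3105, 44) ≈ 70.568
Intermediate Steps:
Function('s')(B) = 6
Add(51, Mul(Function('s')(7), Add(Mul(A, Pow(-8, -1)), Mul(-14, Pow(-22, -1))))) = Add(51, Mul(6, Add(Mul(-21, Pow(-8, -1)), Mul(-14, Pow(-22, -1))))) = Add(51, Mul(6, Add(Mul(-21, Rational(-1, 8)), Mul(-14, Rational(-1, 22))))) = Add(51, Mul(6, Add(Rational(21, 8), Rational(7, 11)))) = Add(51, Mul(6, Rational(287, 88))) = Add(51, Rational(861, 44)) = Rational(3105, 44)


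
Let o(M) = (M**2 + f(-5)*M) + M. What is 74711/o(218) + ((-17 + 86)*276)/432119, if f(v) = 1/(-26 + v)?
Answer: 1028986327375/639442782296 ≈ 1.6092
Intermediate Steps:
o(M) = M**2 + 30*M/31 (o(M) = (M**2 + M/(-26 - 5)) + M = (M**2 + M/(-31)) + M = (M**2 - M/31) + M = M**2 + 30*M/31)
74711/o(218) + ((-17 + 86)*276)/432119 = 74711/(((1/31)*218*(30 + 31*218))) + ((-17 + 86)*276)/432119 = 74711/(((1/31)*218*(30 + 6758))) + (69*276)*(1/432119) = 74711/(((1/31)*218*6788)) + 19044*(1/432119) = 74711/(1479784/31) + 19044/432119 = 74711*(31/1479784) + 19044/432119 = 2316041/1479784 + 19044/432119 = 1028986327375/639442782296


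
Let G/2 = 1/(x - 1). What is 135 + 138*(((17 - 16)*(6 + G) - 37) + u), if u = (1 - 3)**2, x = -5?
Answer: -3637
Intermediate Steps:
u = 4 (u = (-2)**2 = 4)
G = -1/3 (G = 2/(-5 - 1) = 2/(-6) = 2*(-1/6) = -1/3 ≈ -0.33333)
135 + 138*(((17 - 16)*(6 + G) - 37) + u) = 135 + 138*(((17 - 16)*(6 - 1/3) - 37) + 4) = 135 + 138*((1*(17/3) - 37) + 4) = 135 + 138*((17/3 - 37) + 4) = 135 + 138*(-94/3 + 4) = 135 + 138*(-82/3) = 135 - 3772 = -3637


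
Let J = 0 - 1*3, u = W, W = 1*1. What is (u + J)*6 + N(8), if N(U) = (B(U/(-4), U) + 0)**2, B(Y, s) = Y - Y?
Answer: -12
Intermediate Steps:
B(Y, s) = 0
W = 1
u = 1
J = -3 (J = 0 - 3 = -3)
N(U) = 0 (N(U) = (0 + 0)**2 = 0**2 = 0)
(u + J)*6 + N(8) = (1 - 3)*6 + 0 = -2*6 + 0 = -12 + 0 = -12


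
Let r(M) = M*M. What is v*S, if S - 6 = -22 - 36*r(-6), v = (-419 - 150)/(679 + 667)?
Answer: 373264/673 ≈ 554.63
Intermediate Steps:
r(M) = M**2
v = -569/1346 ≈ -0.42273
S = -1312 (S = 6 + (-22 - 36*(-6)**2) = 6 + (-22 - 36*36) = 6 + (-22 - 1296) = 6 - 1318 = -1312)
v*S = -569/1346*(-1312) = 373264/673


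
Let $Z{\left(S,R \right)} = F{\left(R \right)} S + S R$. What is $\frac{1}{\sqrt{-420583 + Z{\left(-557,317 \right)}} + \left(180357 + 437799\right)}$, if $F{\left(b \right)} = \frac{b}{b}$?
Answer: $\frac{88308}{54588205435} - \frac{i \sqrt{597709}}{382117438045} \approx 1.6177 \cdot 10^{-6} - 2.0232 \cdot 10^{-9} i$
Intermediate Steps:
$F{\left(b \right)} = 1$
$Z{\left(S,R \right)} = S + R S$ ($Z{\left(S,R \right)} = 1 S + S R = S + R S$)
$\frac{1}{\sqrt{-420583 + Z{\left(-557,317 \right)}} + \left(180357 + 437799\right)} = \frac{1}{\sqrt{-420583 - 557 \left(1 + 317\right)} + \left(180357 + 437799\right)} = \frac{1}{\sqrt{-420583 - 177126} + 618156} = \frac{1}{\sqrt{-597709} + 618156} = \frac{1}{i \sqrt{597709} + 618156} = \frac{1}{618156 + i \sqrt{597709}}$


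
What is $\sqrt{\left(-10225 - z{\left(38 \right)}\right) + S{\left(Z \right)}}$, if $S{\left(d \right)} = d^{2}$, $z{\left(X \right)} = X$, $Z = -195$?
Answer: $\sqrt{27762} \approx 166.62$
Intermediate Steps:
$\sqrt{\left(-10225 - z{\left(38 \right)}\right) + S{\left(Z \right)}} = \sqrt{\left(-10225 - 38\right) + \left(-195\right)^{2}} = \sqrt{\left(-10225 - 38\right) + 38025} = \sqrt{-10263 + 38025} = \sqrt{27762}$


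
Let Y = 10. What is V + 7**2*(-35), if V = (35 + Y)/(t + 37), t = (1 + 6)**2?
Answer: -147445/86 ≈ -1714.5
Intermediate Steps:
t = 49 (t = 7**2 = 49)
V = 45/86 (V = (35 + 10)/(49 + 37) = 45/86 ≈ 0.52326)
V + 7**2*(-35) = 45/86 + 7**2*(-35) = 45/86 + 49*(-35) = 45/86 - 1715 = -147445/86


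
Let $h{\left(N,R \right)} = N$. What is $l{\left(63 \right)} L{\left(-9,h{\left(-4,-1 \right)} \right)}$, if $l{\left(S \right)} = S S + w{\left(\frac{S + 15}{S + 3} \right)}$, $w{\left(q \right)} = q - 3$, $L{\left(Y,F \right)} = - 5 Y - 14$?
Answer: $\frac{1352809}{11} \approx 1.2298 \cdot 10^{5}$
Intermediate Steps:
$L{\left(Y,F \right)} = -14 - 5 Y$
$w{\left(q \right)} = -3 + q$ ($w{\left(q \right)} = q - 3 = -3 + q$)
$l{\left(S \right)} = -3 + S^{2} + \frac{15 + S}{3 + S}$ ($l{\left(S \right)} = S S - \left(3 - \frac{S + 15}{S + 3}\right) = S^{2} - \left(3 - \frac{15 + S}{3 + S}\right) = -3 + S^{2} + \frac{15 + S}{3 + S}$)
$l{\left(63 \right)} L{\left(-9,h{\left(-4,-1 \right)} \right)} = \frac{15 + 63 + \left(-3 + 63^{2}\right) \left(3 + 63\right)}{3 + 63} \left(-14 - -45\right) = \frac{15 + 63 + \left(-3 + 3969\right) 66}{66} \left(-14 + 45\right) = \frac{15 + 63 + 3966 \cdot 66}{66} \cdot 31 = \frac{15 + 63 + 261756}{66} \cdot 31 = \frac{1}{66} \cdot 261834 \cdot 31 = \frac{43639}{11} \cdot 31 = \frac{1352809}{11}$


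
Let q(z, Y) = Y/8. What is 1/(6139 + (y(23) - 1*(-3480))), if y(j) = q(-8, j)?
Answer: 8/76975 ≈ 0.00010393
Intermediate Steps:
q(z, Y) = Y/8 (q(z, Y) = Y*(⅛) = Y/8)
y(j) = j/8
1/(6139 + (y(23) - 1*(-3480))) = 1/(6139 + ((⅛)*23 - 1*(-3480))) = 1/(6139 + (23/8 + 3480)) = 1/(6139 + 27863/8) = 1/(76975/8) = 8/76975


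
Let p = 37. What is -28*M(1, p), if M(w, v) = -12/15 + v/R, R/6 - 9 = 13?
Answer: 2401/165 ≈ 14.552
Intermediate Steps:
R = 132 (R = 54 + 6*13 = 54 + 78 = 132)
M(w, v) = -⅘ + v/132 (M(w, v) = -12/15 + v/132 = -12*1/15 + v*(1/132) = -⅘ + v/132)
-28*M(1, p) = -28*(-⅘ + (1/132)*37) = -28*(-⅘ + 37/132) = -28*(-343/660) = 2401/165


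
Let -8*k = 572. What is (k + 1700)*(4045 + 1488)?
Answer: 18020981/2 ≈ 9.0105e+6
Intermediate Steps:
k = -143/2 (k = -1/8*572 = -143/2 ≈ -71.500)
(k + 1700)*(4045 + 1488) = (-143/2 + 1700)*(4045 + 1488) = (3257/2)*5533 = 18020981/2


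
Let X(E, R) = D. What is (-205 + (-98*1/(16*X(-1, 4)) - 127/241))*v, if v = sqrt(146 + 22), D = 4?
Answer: -1596833*sqrt(42)/3856 ≈ -2683.8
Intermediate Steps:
X(E, R) = 4
v = 2*sqrt(42) (v = sqrt(168) = 2*sqrt(42) ≈ 12.961)
(-205 + (-98*1/(16*X(-1, 4)) - 127/241))*v = (-205 + (-98/(-4*4*(-4)) - 127/241))*(2*sqrt(42)) = (-205 + (-98/((-16*(-4))) - 127*1/241))*(2*sqrt(42)) = (-205 + (-98/64 - 127/241))*(2*sqrt(42)) = (-205 + (-98*1/64 - 127/241))*(2*sqrt(42)) = (-205 + (-49/32 - 127/241))*(2*sqrt(42)) = (-205 - 15873/7712)*(2*sqrt(42)) = -1596833*sqrt(42)/3856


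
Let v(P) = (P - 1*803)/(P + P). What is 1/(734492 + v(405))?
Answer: 405/297469061 ≈ 1.3615e-6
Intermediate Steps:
v(P) = (-803 + P)/(2*P) (v(P) = (P - 803)/((2*P)) = (-803 + P)*(1/(2*P)) = (-803 + P)/(2*P))
1/(734492 + v(405)) = 1/(734492 + (½)*(-803 + 405)/405) = 1/(734492 + (½)*(1/405)*(-398)) = 1/(734492 - 199/405) = 1/(297469061/405) = 405/297469061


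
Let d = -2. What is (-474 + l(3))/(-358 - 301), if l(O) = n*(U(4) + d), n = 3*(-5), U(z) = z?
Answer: 504/659 ≈ 0.76480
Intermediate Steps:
n = -15
l(O) = -30 (l(O) = -15*(4 - 2) = -15*2 = -30)
(-474 + l(3))/(-358 - 301) = (-474 - 30)/(-358 - 301) = -504/(-659) = -504*(-1/659) = 504/659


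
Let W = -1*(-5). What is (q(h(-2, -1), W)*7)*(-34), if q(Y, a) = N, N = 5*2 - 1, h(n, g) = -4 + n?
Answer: -2142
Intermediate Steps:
W = 5
N = 9 (N = 10 - 1 = 9)
q(Y, a) = 9
(q(h(-2, -1), W)*7)*(-34) = (9*7)*(-34) = 63*(-34) = -2142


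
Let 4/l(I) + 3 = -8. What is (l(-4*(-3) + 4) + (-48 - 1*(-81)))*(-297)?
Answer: -9693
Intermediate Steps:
l(I) = -4/11 (l(I) = 4/(-3 - 8) = 4/(-11) = 4*(-1/11) = -4/11)
(l(-4*(-3) + 4) + (-48 - 1*(-81)))*(-297) = (-4/11 + (-48 - 1*(-81)))*(-297) = (-4/11 + (-48 + 81))*(-297) = (-4/11 + 33)*(-297) = (359/11)*(-297) = -9693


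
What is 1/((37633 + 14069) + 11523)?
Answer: 1/63225 ≈ 1.5817e-5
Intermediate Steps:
1/((37633 + 14069) + 11523) = 1/(51702 + 11523) = 1/63225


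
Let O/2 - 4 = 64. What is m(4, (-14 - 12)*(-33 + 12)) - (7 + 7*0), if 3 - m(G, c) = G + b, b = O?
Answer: -144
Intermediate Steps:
O = 136 (O = 8 + 2*64 = 8 + 128 = 136)
b = 136
m(G, c) = -133 - G (m(G, c) = 3 - (G + 136) = 3 - (136 + G) = 3 + (-136 - G) = -133 - G)
m(4, (-14 - 12)*(-33 + 12)) - (7 + 7*0) = (-133 - 1*4) - (7 + 7*0) = (-133 - 4) - (7 + 0) = -137 - 1*7 = -137 - 7 = -144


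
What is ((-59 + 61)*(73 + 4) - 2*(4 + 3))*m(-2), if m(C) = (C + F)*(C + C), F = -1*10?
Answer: 6720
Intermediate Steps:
F = -10
m(C) = 2*C*(-10 + C) (m(C) = (C - 10)*(C + C) = (-10 + C)*(2*C) = 2*C*(-10 + C))
((-59 + 61)*(73 + 4) - 2*(4 + 3))*m(-2) = ((-59 + 61)*(73 + 4) - 2*(4 + 3))*(2*(-2)*(-10 - 2)) = (2*77 - 2*7)*(2*(-2)*(-12)) = (154 - 14)*48 = 140*48 = 6720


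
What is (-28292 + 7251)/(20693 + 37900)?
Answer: -21041/58593 ≈ -0.35910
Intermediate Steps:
(-28292 + 7251)/(20693 + 37900) = -21041/58593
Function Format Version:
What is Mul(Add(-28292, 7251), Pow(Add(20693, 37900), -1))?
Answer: Rational(-21041, 58593) ≈ -0.35910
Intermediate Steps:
Mul(Add(-28292, 7251), Pow(Add(20693, 37900), -1)) = Mul(-21041, Pow(58593, -1)) = Mul(-21041, Rational(1, 58593)) = Rational(-21041, 58593)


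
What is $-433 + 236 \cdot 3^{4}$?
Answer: $18683$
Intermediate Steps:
$-433 + 236 \cdot 3^{4} = -433 + 236 \cdot 81 = -433 + 19116 = 18683$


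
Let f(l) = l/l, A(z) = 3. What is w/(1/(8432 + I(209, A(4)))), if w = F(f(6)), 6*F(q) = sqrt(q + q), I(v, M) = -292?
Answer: 4070*sqrt(2)/3 ≈ 1918.6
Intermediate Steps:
f(l) = 1
F(q) = sqrt(2)*sqrt(q)/6 (F(q) = sqrt(q + q)/6 = sqrt(2*q)/6 = (sqrt(2)*sqrt(q))/6 = sqrt(2)*sqrt(q)/6)
w = sqrt(2)/6 (w = sqrt(2)*sqrt(1)/6 = (1/6)*sqrt(2)*1 = sqrt(2)/6 ≈ 0.23570)
w/(1/(8432 + I(209, A(4)))) = (sqrt(2)/6)/(1/(8432 - 292)) = (sqrt(2)/6)/(1/8140) = (sqrt(2)/6)*8140 = 4070*sqrt(2)/3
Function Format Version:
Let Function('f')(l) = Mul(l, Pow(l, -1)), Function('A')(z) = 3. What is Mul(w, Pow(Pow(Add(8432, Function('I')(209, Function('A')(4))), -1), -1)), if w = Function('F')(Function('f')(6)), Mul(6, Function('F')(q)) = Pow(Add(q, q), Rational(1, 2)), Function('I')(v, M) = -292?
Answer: Mul(Rational(4070, 3), Pow(2, Rational(1, 2))) ≈ 1918.6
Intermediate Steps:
Function('f')(l) = 1
Function('F')(q) = Mul(Rational(1, 6), Pow(2, Rational(1, 2)), Pow(q, Rational(1, 2))) (Function('F')(q) = Mul(Rational(1, 6), Pow(Add(q, q), Rational(1, 2))) = Mul(Rational(1, 6), Pow(Mul(2, q), Rational(1, 2))) = Mul(Rational(1, 6), Mul(Pow(2, Rational(1, 2)), Pow(q, Rational(1, 2)))) = Mul(Rational(1, 6), Pow(2, Rational(1, 2)), Pow(q, Rational(1, 2))))
w = Mul(Rational(1, 6), Pow(2, Rational(1, 2))) (w = Mul(Rational(1, 6), Pow(2, Rational(1, 2)), Pow(1, Rational(1, 2))) = Mul(Rational(1, 6), Pow(2, Rational(1, 2)), 1) = Mul(Rational(1, 6), Pow(2, Rational(1, 2))) ≈ 0.23570)
Mul(w, Pow(Pow(Add(8432, Function('I')(209, Function('A')(4))), -1), -1)) = Mul(Mul(Rational(1, 6), Pow(2, Rational(1, 2))), Pow(Pow(Add(8432, -292), -1), -1)) = Mul(Mul(Rational(1, 6), Pow(2, Rational(1, 2))), Pow(Pow(8140, -1), -1)) = Mul(Mul(Rational(1, 6), Pow(2, Rational(1, 2))), Pow(Rational(1, 8140), -1)) = Mul(Mul(Rational(1, 6), Pow(2, Rational(1, 2))), 8140) = Mul(Rational(4070, 3), Pow(2, Rational(1, 2)))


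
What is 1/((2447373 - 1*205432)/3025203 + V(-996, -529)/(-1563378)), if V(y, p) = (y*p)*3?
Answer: -788255969289/212798655943 ≈ -3.7042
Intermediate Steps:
V(y, p) = 3*p*y (V(y, p) = (p*y)*3 = 3*p*y)
1/((2447373 - 1*205432)/3025203 + V(-996, -529)/(-1563378)) = 1/((2447373 - 1*205432)/3025203 + (3*(-529)*(-996))/(-1563378)) = 1/((2447373 - 205432)*(1/3025203) + 1580652*(-1/1563378)) = 1/(2241941*(1/3025203) - 263442/260563) = 1/(2241941/3025203 - 263442/260563) = 1/(-212798655943/788255969289) = -788255969289/212798655943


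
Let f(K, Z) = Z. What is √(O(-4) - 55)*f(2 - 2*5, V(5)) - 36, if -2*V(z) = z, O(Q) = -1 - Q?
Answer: -36 - 5*I*√13 ≈ -36.0 - 18.028*I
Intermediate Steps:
V(z) = -z/2
√(O(-4) - 55)*f(2 - 2*5, V(5)) - 36 = √((-1 - 1*(-4)) - 55)*(-½*5) - 36 = √((-1 + 4) - 55)*(-5/2) - 36 = √(3 - 55)*(-5/2) - 36 = √(-52)*(-5/2) - 36 = (2*I*√13)*(-5/2) - 36 = -5*I*√13 - 36 = -36 - 5*I*√13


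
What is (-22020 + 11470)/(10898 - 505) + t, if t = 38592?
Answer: 401076106/10393 ≈ 38591.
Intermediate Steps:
(-22020 + 11470)/(10898 - 505) + t = (-22020 + 11470)/(10898 - 505) + 38592 = -10550/10393 + 38592 = 401076106/10393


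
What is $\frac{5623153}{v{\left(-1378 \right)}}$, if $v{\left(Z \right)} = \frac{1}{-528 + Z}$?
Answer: $-10717729618$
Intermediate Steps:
$\frac{5623153}{v{\left(-1378 \right)}} = \frac{5623153}{\frac{1}{-528 - 1378}} = \frac{5623153}{\frac{1}{-1906}} = \frac{5623153}{- \frac{1}{1906}} = 5623153 \left(-1906\right) = -10717729618$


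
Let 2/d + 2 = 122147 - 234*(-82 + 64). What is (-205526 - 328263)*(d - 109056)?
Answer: 7355606542983110/126357 ≈ 5.8213e+10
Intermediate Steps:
d = 2/126357 (d = 2/(-2 + (122147 - 234*(-82 + 64))) = 2/(-2 + (122147 - 234*(-18))) = 2/(-2 + (122147 - 1*(-4212))) = 2/(-2 + (122147 + 4212)) = 2/(-2 + 126359) = 2/126357 ≈ 1.5828e-5)
(-205526 - 328263)*(d - 109056) = (-205526 - 328263)*(2/126357 - 109056) = -533789*(-13779988990/126357) = 7355606542983110/126357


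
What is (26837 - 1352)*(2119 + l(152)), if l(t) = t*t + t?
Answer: 646681875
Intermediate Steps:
l(t) = t + t**2 (l(t) = t**2 + t = t + t**2)
(26837 - 1352)*(2119 + l(152)) = (26837 - 1352)*(2119 + 152*(1 + 152)) = 25485*(2119 + 152*153) = 25485*(2119 + 23256) = 25485*25375 = 646681875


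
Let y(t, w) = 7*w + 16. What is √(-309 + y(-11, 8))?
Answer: I*√237 ≈ 15.395*I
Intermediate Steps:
y(t, w) = 16 + 7*w
√(-309 + y(-11, 8)) = √(-309 + (16 + 7*8)) = √(-309 + (16 + 56)) = √(-309 + 72) = √(-237) = I*√237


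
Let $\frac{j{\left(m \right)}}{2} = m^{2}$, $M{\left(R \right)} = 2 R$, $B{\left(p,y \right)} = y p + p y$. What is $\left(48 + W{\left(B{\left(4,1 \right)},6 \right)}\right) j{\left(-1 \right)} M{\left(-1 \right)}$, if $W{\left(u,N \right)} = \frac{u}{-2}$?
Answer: $-176$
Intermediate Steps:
$B{\left(p,y \right)} = 2 p y$ ($B{\left(p,y \right)} = p y + p y = 2 p y$)
$W{\left(u,N \right)} = - \frac{u}{2}$ ($W{\left(u,N \right)} = u \left(- \frac{1}{2}\right) = - \frac{u}{2}$)
$j{\left(m \right)} = 2 m^{2}$
$\left(48 + W{\left(B{\left(4,1 \right)},6 \right)}\right) j{\left(-1 \right)} M{\left(-1 \right)} = \left(48 - \frac{2 \cdot 4 \cdot 1}{2}\right) 2 \left(-1\right)^{2} \cdot 2 \left(-1\right) = \left(48 - 4\right) 2 \cdot 1 \left(-2\right) = \left(48 - 4\right) 2 \left(-2\right) = 44 \cdot 2 \left(-2\right) = 88 \left(-2\right) = -176$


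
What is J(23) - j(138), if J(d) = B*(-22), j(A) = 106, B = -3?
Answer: -40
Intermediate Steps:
J(d) = 66 (J(d) = -3*(-22) = 66)
J(23) - j(138) = 66 - 1*106 = 66 - 106 = -40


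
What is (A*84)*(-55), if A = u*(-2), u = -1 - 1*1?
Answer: -18480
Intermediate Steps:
u = -2 (u = -1 - 1 = -2)
A = 4 (A = -2*(-2) = 4)
(A*84)*(-55) = (4*84)*(-55) = 336*(-55) = -18480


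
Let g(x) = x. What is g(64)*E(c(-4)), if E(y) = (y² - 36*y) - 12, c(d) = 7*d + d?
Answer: 138496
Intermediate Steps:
c(d) = 8*d
E(y) = -12 + y² - 36*y
g(64)*E(c(-4)) = 64*(-12 + (8*(-4))² - 288*(-4)) = 64*(-12 + (-32)² - 36*(-32)) = 64*(-12 + 1024 + 1152) = 64*2164 = 138496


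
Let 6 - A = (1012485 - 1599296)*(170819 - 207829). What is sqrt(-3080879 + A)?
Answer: I*sqrt(21720955983) ≈ 1.4738e+5*I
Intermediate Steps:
A = -21717875104 (A = 6 - (1012485 - 1599296)*(170819 - 207829) = 6 - (-586811)*(-37010) = 6 - 1*21717875110 = 6 - 21717875110 = -21717875104)
sqrt(-3080879 + A) = sqrt(-3080879 - 21717875104) = sqrt(-21720955983) = I*sqrt(21720955983)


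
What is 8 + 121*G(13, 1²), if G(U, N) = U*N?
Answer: 1581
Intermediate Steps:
G(U, N) = N*U
8 + 121*G(13, 1²) = 8 + 121*(1²*13) = 8 + 121*(1*13) = 8 + 121*13 = 8 + 1573 = 1581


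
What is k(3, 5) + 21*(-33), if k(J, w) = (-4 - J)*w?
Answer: -728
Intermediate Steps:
k(J, w) = w*(-4 - J)
k(3, 5) + 21*(-33) = -1*5*(4 + 3) + 21*(-33) = -1*5*7 - 693 = -35 - 693 = -728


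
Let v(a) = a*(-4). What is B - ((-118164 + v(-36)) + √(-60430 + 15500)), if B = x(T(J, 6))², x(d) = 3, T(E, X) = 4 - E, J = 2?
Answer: 118029 - I*√44930 ≈ 1.1803e+5 - 211.97*I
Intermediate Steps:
v(a) = -4*a
B = 9 (B = 3² = 9)
B - ((-118164 + v(-36)) + √(-60430 + 15500)) = 9 - ((-118164 - 4*(-36)) + √(-60430 + 15500)) = 9 - ((-118164 + 144) + √(-44930)) = 9 - (-118020 + I*√44930) = 9 + (118020 - I*√44930) = 118029 - I*√44930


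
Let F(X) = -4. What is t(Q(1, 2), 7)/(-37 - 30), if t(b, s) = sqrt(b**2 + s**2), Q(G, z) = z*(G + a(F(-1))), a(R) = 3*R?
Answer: -sqrt(533)/67 ≈ -0.34458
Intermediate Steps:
Q(G, z) = z*(-12 + G) (Q(G, z) = z*(G + 3*(-4)) = z*(G - 12) = z*(-12 + G))
t(Q(1, 2), 7)/(-37 - 30) = sqrt((2*(-12 + 1))**2 + 7**2)/(-37 - 30) = sqrt((2*(-11))**2 + 49)/(-67) = sqrt((-22)**2 + 49)*(-1/67) = sqrt(484 + 49)*(-1/67) = sqrt(533)*(-1/67) = -sqrt(533)/67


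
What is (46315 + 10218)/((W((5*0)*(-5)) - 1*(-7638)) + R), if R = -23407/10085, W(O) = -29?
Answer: 570135305/76713358 ≈ 7.4320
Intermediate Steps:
R = -23407/10085 (R = -23407*1/10085 = -23407/10085 ≈ -2.3210)
(46315 + 10218)/((W((5*0)*(-5)) - 1*(-7638)) + R) = (46315 + 10218)/((-29 - 1*(-7638)) - 23407/10085) = 56533/((-29 + 7638) - 23407/10085) = 56533/(7609 - 23407/10085) = 56533/(76713358/10085) = 56533*(10085/76713358) = 570135305/76713358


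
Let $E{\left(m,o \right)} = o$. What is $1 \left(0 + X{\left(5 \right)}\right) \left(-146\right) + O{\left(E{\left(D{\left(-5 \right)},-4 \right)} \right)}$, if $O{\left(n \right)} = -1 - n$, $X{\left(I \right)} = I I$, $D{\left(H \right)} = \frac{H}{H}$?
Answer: $-3647$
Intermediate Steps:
$D{\left(H \right)} = 1$
$X{\left(I \right)} = I^{2}$
$1 \left(0 + X{\left(5 \right)}\right) \left(-146\right) + O{\left(E{\left(D{\left(-5 \right)},-4 \right)} \right)} = 1 \left(0 + 5^{2}\right) \left(-146\right) - -3 = 1 \left(0 + 25\right) \left(-146\right) + \left(-1 + 4\right) = 1 \cdot 25 \left(-146\right) + 3 = 25 \left(-146\right) + 3 = -3650 + 3 = -3647$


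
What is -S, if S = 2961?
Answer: -2961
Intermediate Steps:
-S = -1*2961 = -2961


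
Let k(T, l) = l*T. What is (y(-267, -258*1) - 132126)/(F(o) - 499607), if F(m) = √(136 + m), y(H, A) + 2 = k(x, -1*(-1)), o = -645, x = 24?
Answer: 4714291652/17829082497 + 9436*I*√509/17829082497 ≈ 0.26442 + 1.194e-5*I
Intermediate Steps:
k(T, l) = T*l
y(H, A) = 22 (y(H, A) = -2 + 24*(-1*(-1)) = -2 + 24*1 = -2 + 24 = 22)
(y(-267, -258*1) - 132126)/(F(o) - 499607) = (22 - 132126)/(√(136 - 645) - 499607) = -132104/(√(-509) - 499607) = -132104/(I*√509 - 499607) = -132104/(-499607 + I*√509)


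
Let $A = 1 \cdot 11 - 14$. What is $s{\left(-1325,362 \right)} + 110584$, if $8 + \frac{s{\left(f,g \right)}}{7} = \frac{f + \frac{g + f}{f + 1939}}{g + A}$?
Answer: $\frac{24357543337}{220426} \approx 1.105 \cdot 10^{5}$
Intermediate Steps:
$A = -3$ ($A = 11 - 14 = -3$)
$s{\left(f,g \right)} = -56 + \frac{7 \left(f + \frac{f + g}{1939 + f}\right)}{-3 + g}$ ($s{\left(f,g \right)} = -56 + 7 \frac{f + \frac{g + f}{f + 1939}}{g - 3} = -56 + 7 \frac{f + \frac{f + g}{1939 + f}}{-3 + g} = -56 + \frac{7 \left(f + \frac{f + g}{1939 + f}\right)}{-3 + g}$)
$s{\left(-1325,362 \right)} + 110584 = \frac{7 \left(46536 + \left(-1325\right)^{2} - 5614982 + 1964 \left(-1325\right) - \left(-10600\right) 362\right)}{-5817 - -3975 + 1939 \cdot 362 - 479650} + 110584 = \frac{7 \left(46536 + 1755625 - 5614982 - 2602300 + 3837200\right)}{-5817 + 3975 + 701918 - 479650} + 110584 = 7 \cdot \frac{1}{220426} \left(-2577921\right) + 110584 = - \frac{18045447}{220426} + 110584 = \frac{24357543337}{220426}$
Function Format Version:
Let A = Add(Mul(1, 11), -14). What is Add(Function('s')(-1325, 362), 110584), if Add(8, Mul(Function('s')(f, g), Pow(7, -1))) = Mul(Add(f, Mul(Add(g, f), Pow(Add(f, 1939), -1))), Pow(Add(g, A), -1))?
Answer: Rational(24357543337, 220426) ≈ 1.1050e+5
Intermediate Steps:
A = -3 (A = Add(11, -14) = -3)
Function('s')(f, g) = Add(-56, Mul(7, Pow(Add(-3, g), -1), Add(f, Mul(Pow(Add(1939, f), -1), Add(f, g))))) (Function('s')(f, g) = Add(-56, Mul(7, Mul(Add(f, Mul(Add(g, f), Pow(Add(f, 1939), -1))), Pow(Add(g, -3), -1)))) = Add(-56, Mul(7, Mul(Add(f, Mul(Add(f, g), Pow(Add(1939, f), -1))), Pow(Add(-3, g), -1)))) = Add(-56, Mul(7, Mul(Add(f, Mul(Pow(Add(1939, f), -1), Add(f, g))), Pow(Add(-3, g), -1)))) = Add(-56, Mul(7, Mul(Pow(Add(-3, g), -1), Add(f, Mul(Pow(Add(1939, f), -1), Add(f, g)))))) = Add(-56, Mul(7, Pow(Add(-3, g), -1), Add(f, Mul(Pow(Add(1939, f), -1), Add(f, g))))))
Add(Function('s')(-1325, 362), 110584) = Add(Mul(7, Pow(Add(-5817, Mul(-3, -1325), Mul(1939, 362), Mul(-1325, 362)), -1), Add(46536, Pow(-1325, 2), Mul(-15511, 362), Mul(1964, -1325), Mul(-8, -1325, 362))), 110584) = Add(Mul(7, Pow(Add(-5817, 3975, 701918, -479650), -1), Add(46536, 1755625, -5614982, -2602300, 3837200)), 110584) = Add(Mul(7, Pow(220426, -1), -2577921), 110584) = Add(Mul(7, Rational(1, 220426), -2577921), 110584) = Add(Rational(-18045447, 220426), 110584) = Rational(24357543337, 220426)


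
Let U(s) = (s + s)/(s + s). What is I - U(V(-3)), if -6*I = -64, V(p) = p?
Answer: 29/3 ≈ 9.6667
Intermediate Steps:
U(s) = 1 (U(s) = (2*s)/((2*s)) = (2*s)*(1/(2*s)) = 1)
I = 32/3 (I = -1/6*(-64) = 32/3 ≈ 10.667)
I - U(V(-3)) = 32/3 - 1*1 = 32/3 - 1 = 29/3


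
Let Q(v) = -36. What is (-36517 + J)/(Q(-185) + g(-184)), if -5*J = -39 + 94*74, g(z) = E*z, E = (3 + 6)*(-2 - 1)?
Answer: -94751/12330 ≈ -7.6846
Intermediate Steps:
E = -27 (E = 9*(-3) = -27)
g(z) = -27*z
J = -6917/5 (J = -(-39 + 94*74)/5 = -(-39 + 6956)/5 = -⅕*6917 = -6917/5 ≈ -1383.4)
(-36517 + J)/(Q(-185) + g(-184)) = (-36517 - 6917/5)/(-36 - 27*(-184)) = -189502/(5*(-36 + 4968)) = -189502/5/4932 = -189502/5*1/4932 = -94751/12330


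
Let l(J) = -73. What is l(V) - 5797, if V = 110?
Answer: -5870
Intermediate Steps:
l(V) - 5797 = -73 - 5797 = -5870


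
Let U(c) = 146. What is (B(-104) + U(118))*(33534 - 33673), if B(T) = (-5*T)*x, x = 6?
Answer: -453974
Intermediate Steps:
B(T) = -30*T (B(T) = -5*T*6 = -30*T)
(B(-104) + U(118))*(33534 - 33673) = (-30*(-104) + 146)*(33534 - 33673) = (3120 + 146)*(-139) = 3266*(-139) = -453974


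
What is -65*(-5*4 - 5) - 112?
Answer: 1513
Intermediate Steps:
-65*(-5*4 - 5) - 112 = -65*(-20 - 5) - 112 = -65*(-25) - 112 = 1625 - 112 = 1513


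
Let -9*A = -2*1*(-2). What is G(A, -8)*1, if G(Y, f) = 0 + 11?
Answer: 11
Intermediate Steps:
A = -4/9 (A = -(-2*1)*(-2)/9 = -(-2)*(-2)/9 = -1/9*4 = -4/9 ≈ -0.44444)
G(Y, f) = 11
G(A, -8)*1 = 11*1 = 11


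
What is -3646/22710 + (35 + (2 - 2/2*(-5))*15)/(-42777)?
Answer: -3789151/23130135 ≈ -0.16382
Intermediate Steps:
-3646/22710 + (35 + (2 - 2/2*(-5))*15)/(-42777) = -3646*1/22710 + (35 + (2 - 2*½*(-5))*15)*(-1/42777) = -1823/11355 + (35 + (2 - 1*(-5))*15)*(-1/42777) = -1823/11355 + (35 + (2 + 5)*15)*(-1/42777) = -1823/11355 + (35 + 7*15)*(-1/42777) = -1823/11355 + (35 + 105)*(-1/42777) = -1823/11355 + 140*(-1/42777) = -1823/11355 - 20/6111 = -3789151/23130135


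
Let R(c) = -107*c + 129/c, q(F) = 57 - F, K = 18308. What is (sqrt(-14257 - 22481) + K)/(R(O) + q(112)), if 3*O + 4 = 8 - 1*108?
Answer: 5712096/1138991 + 936*I*sqrt(4082)/1138991 ≈ 5.0151 + 0.052504*I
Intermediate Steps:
O = -104/3 (O = -4/3 + (8 - 1*108)/3 = -4/3 + (8 - 108)/3 = -4/3 + (1/3)*(-100) = -4/3 - 100/3 = -104/3 ≈ -34.667)
(sqrt(-14257 - 22481) + K)/(R(O) + q(112)) = (sqrt(-14257 - 22481) + 18308)/((-107*(-104/3) + 129/(-104/3)) + (57 - 1*112)) = (sqrt(-36738) + 18308)/((11128/3 + 129*(-3/104)) + (57 - 112)) = (3*I*sqrt(4082) + 18308)/((11128/3 - 387/104) - 55) = (18308 + 3*I*sqrt(4082))/(1156151/312 - 55) = (18308 + 3*I*sqrt(4082))/(1138991/312) = (18308 + 3*I*sqrt(4082))*(312/1138991) = 5712096/1138991 + 936*I*sqrt(4082)/1138991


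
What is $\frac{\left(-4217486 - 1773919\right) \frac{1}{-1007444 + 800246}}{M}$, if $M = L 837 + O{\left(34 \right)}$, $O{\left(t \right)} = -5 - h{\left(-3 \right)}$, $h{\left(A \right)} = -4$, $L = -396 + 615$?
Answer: $\frac{285305}{1808562276} \approx 0.00015775$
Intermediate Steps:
$L = 219$
$O{\left(t \right)} = -1$ ($O{\left(t \right)} = -5 - -4 = -5 + 4 = -1$)
$M = 183302$ ($M = 219 \cdot 837 - 1 = 183303 - 1 = 183302$)
$\frac{\left(-4217486 - 1773919\right) \frac{1}{-1007444 + 800246}}{M} = \frac{\left(-4217486 - 1773919\right) \frac{1}{-1007444 + 800246}}{183302} = - \frac{5991405}{-207198} \cdot \frac{1}{183302} = \left(-5991405\right) \left(- \frac{1}{207198}\right) \frac{1}{183302} = \frac{1997135}{69066} \cdot \frac{1}{183302} = \frac{285305}{1808562276}$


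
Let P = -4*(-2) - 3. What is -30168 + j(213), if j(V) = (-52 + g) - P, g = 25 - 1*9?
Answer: -30209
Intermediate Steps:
g = 16 (g = 25 - 9 = 16)
P = 5 (P = 8 - 3 = 5)
j(V) = -41 (j(V) = (-52 + 16) - 1*5 = -36 - 5 = -41)
-30168 + j(213) = -30168 - 41 = -30209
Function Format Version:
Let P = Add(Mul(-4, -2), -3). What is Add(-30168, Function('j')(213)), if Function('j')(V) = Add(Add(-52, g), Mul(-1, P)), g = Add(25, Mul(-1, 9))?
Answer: -30209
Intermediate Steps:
g = 16 (g = Add(25, -9) = 16)
P = 5 (P = Add(8, -3) = 5)
Function('j')(V) = -41 (Function('j')(V) = Add(Add(-52, 16), Mul(-1, 5)) = Add(-36, -5) = -41)
Add(-30168, Function('j')(213)) = Add(-30168, -41) = -30209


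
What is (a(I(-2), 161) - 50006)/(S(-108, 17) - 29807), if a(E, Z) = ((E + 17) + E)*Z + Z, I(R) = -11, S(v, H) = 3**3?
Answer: 5065/2978 ≈ 1.7008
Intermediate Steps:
S(v, H) = 27
a(E, Z) = Z + Z*(17 + 2*E) (a(E, Z) = ((17 + E) + E)*Z + Z = (17 + 2*E)*Z + Z = Z*(17 + 2*E) + Z = Z + Z*(17 + 2*E))
(a(I(-2), 161) - 50006)/(S(-108, 17) - 29807) = (2*161*(9 - 11) - 50006)/(27 - 29807) = (2*161*(-2) - 50006)/(-29780) = (-644 - 50006)*(-1/29780) = -50650*(-1/29780) = 5065/2978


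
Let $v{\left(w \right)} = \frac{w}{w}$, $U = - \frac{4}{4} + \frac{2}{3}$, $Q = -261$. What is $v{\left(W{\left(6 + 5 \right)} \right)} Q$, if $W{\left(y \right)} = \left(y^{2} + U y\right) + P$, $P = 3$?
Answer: $-261$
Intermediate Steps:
$U = - \frac{1}{3}$ ($U = \left(-4\right) \frac{1}{4} + 2 \cdot \frac{1}{3} = -1 + \frac{2}{3} = - \frac{1}{3} \approx -0.33333$)
$W{\left(y \right)} = 3 + y^{2} - \frac{y}{3}$ ($W{\left(y \right)} = \left(y^{2} - \frac{y}{3}\right) + 3 = 3 + y^{2} - \frac{y}{3}$)
$v{\left(w \right)} = 1$
$v{\left(W{\left(6 + 5 \right)} \right)} Q = 1 \left(-261\right) = -261$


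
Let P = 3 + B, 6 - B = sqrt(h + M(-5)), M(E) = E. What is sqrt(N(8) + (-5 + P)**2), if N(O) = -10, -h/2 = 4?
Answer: sqrt(-10 + (4 - I*sqrt(13))**2) ≈ 3.3676 - 4.2826*I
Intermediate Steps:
h = -8 (h = -2*4 = -8)
B = 6 - I*sqrt(13) (B = 6 - sqrt(-8 - 5) = 6 - sqrt(-13) = 6 - I*sqrt(13) ≈ 6.0 - 3.6056*I)
P = 9 - I*sqrt(13) (P = 3 + (6 - I*sqrt(13)) = 9 - I*sqrt(13) ≈ 9.0 - 3.6056*I)
sqrt(N(8) + (-5 + P)**2) = sqrt(-10 + (-5 + (9 - I*sqrt(13)))**2) = sqrt(-10 + (4 - I*sqrt(13))**2)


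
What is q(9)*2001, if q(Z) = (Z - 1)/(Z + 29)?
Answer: 8004/19 ≈ 421.26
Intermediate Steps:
q(Z) = (-1 + Z)/(29 + Z)
q(9)*2001 = ((-1 + 9)/(29 + 9))*2001 = (8/38)*2001 = ((1/38)*8)*2001 = (4/19)*2001 = 8004/19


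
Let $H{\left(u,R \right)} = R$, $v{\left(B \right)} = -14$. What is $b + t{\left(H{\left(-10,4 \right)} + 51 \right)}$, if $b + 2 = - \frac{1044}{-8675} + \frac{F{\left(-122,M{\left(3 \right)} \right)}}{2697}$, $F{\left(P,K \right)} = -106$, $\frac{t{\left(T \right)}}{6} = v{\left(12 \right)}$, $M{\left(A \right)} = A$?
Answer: $- \frac{2010200732}{23396475} \approx -85.919$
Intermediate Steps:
$t{\left(T \right)} = -84$ ($t{\left(T \right)} = 6 \left(-14\right) = -84$)
$b = - \frac{44896832}{23396475}$ ($b = -2 - \left(- \frac{1044}{8675} + \frac{106}{2697}\right) = -2 - - \frac{1896118}{23396475} = -2 + \left(\frac{1044}{8675} - \frac{106}{2697}\right) = -2 + \frac{1896118}{23396475} = - \frac{44896832}{23396475} \approx -1.919$)
$b + t{\left(H{\left(-10,4 \right)} + 51 \right)} = - \frac{44896832}{23396475} - 84 = - \frac{2010200732}{23396475}$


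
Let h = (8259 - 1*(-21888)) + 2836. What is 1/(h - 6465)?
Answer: 1/26518 ≈ 3.7710e-5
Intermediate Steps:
h = 32983 (h = (8259 + 21888) + 2836 = 30147 + 2836 = 32983)
1/(h - 6465) = 1/(32983 - 6465) = 1/26518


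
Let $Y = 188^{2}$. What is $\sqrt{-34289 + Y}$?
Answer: $\sqrt{1055} \approx 32.481$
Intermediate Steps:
$Y = 35344$
$\sqrt{-34289 + Y} = \sqrt{-34289 + 35344} = \sqrt{1055}$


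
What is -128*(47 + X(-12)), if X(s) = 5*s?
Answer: 1664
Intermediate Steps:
-128*(47 + X(-12)) = -128*(47 + 5*(-12)) = -128*(47 - 60) = -128*(-13) = 1664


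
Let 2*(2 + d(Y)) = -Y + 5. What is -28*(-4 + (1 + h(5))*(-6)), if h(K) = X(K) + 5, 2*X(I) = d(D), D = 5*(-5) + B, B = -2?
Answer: 2296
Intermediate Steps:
D = -27 (D = 5*(-5) - 2 = -25 - 2 = -27)
d(Y) = 1/2 - Y/2 (d(Y) = -2 + (-Y + 5)/2 = -2 + (5 - Y)/2 = -2 + (5/2 - Y/2) = 1/2 - Y/2)
X(I) = 7 (X(I) = (1/2 - 1/2*(-27))/2 = (1/2 + 27/2)/2 = (1/2)*14 = 7)
h(K) = 12 (h(K) = 7 + 5 = 12)
-28*(-4 + (1 + h(5))*(-6)) = -28*(-4 + (1 + 12)*(-6)) = -28*(-4 + 13*(-6)) = -28*(-4 - 78) = -28*(-82) = 2296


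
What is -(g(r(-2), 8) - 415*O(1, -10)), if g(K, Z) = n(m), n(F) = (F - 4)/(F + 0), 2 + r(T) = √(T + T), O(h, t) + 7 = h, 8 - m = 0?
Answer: -4981/2 ≈ -2490.5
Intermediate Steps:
m = 8 (m = 8 - 1*0 = 8 + 0 = 8)
O(h, t) = -7 + h
r(T) = -2 + √2*√T (r(T) = -2 + √(T + T) = -2 + √(2*T) = -2 + √2*√T)
n(F) = (-4 + F)/F
g(K, Z) = ½ (g(K, Z) = (-4 + 8)/8 = (⅛)*4 = ½)
-(g(r(-2), 8) - 415*O(1, -10)) = -(½ - 415*(-7 + 1)) = -(½ - 415*(-6)) = -(½ + 2490) = -1*4981/2 = -4981/2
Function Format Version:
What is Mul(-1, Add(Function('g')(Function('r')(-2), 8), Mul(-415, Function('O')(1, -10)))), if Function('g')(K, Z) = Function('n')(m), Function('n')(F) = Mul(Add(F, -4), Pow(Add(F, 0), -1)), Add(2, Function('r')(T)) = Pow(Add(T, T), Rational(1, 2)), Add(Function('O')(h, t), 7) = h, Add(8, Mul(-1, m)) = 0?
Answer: Rational(-4981, 2) ≈ -2490.5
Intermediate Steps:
m = 8 (m = Add(8, Mul(-1, 0)) = Add(8, 0) = 8)
Function('O')(h, t) = Add(-7, h)
Function('r')(T) = Add(-2, Mul(Pow(2, Rational(1, 2)), Pow(T, Rational(1, 2)))) (Function('r')(T) = Add(-2, Pow(Add(T, T), Rational(1, 2))) = Add(-2, Pow(Mul(2, T), Rational(1, 2))) = Add(-2, Mul(Pow(2, Rational(1, 2)), Pow(T, Rational(1, 2)))))
Function('n')(F) = Mul(Pow(F, -1), Add(-4, F)) (Function('n')(F) = Mul(Add(-4, F), Pow(F, -1)) = Mul(Pow(F, -1), Add(-4, F)))
Function('g')(K, Z) = Rational(1, 2) (Function('g')(K, Z) = Mul(Pow(8, -1), Add(-4, 8)) = Mul(Rational(1, 8), 4) = Rational(1, 2))
Mul(-1, Add(Function('g')(Function('r')(-2), 8), Mul(-415, Function('O')(1, -10)))) = Mul(-1, Add(Rational(1, 2), Mul(-415, Add(-7, 1)))) = Mul(-1, Add(Rational(1, 2), Mul(-415, -6))) = Mul(-1, Add(Rational(1, 2), 2490)) = Mul(-1, Rational(4981, 2)) = Rational(-4981, 2)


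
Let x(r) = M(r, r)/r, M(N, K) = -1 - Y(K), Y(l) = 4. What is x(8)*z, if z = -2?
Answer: 5/4 ≈ 1.2500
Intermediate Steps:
M(N, K) = -5 (M(N, K) = -1 - 1*4 = -1 - 4 = -5)
x(r) = -5/r
x(8)*z = -5/8*(-2) = 5/4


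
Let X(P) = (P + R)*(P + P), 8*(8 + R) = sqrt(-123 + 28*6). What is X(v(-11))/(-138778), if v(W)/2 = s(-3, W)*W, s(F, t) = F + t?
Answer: -92400/69389 - 231*sqrt(5)/138778 ≈ -1.3353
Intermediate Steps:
R = -8 + 3*sqrt(5)/8 (R = -8 + sqrt(-123 + 28*6)/8 = -8 + sqrt(-123 + 168)/8 = -8 + sqrt(45)/8 = -8 + (3*sqrt(5))/8 = -8 + 3*sqrt(5)/8 ≈ -7.1615)
v(W) = 2*W*(-3 + W) (v(W) = 2*((-3 + W)*W) = 2*(W*(-3 + W)) = 2*W*(-3 + W))
X(P) = 2*P*(-8 + P + 3*sqrt(5)/8) (X(P) = (P + (-8 + 3*sqrt(5)/8))*(P + P) = (-8 + P + 3*sqrt(5)/8)*(2*P) = 2*P*(-8 + P + 3*sqrt(5)/8))
X(v(-11))/(-138778) = ((2*(-11)*(-3 - 11))*(-64 + 3*sqrt(5) + 8*(2*(-11)*(-3 - 11)))/4)/(-138778) = ((2*(-11)*(-14))*(-64 + 3*sqrt(5) + 8*(2*(-11)*(-14)))/4)*(-1/138778) = ((1/4)*308*(-64 + 3*sqrt(5) + 8*308))*(-1/138778) = ((1/4)*308*(-64 + 3*sqrt(5) + 2464))*(-1/138778) = ((1/4)*308*(2400 + 3*sqrt(5)))*(-1/138778) = (184800 + 231*sqrt(5))*(-1/138778) = -92400/69389 - 231*sqrt(5)/138778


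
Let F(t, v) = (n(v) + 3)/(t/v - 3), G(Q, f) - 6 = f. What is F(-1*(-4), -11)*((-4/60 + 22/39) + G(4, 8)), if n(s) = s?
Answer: 248776/7215 ≈ 34.480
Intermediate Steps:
G(Q, f) = 6 + f
F(t, v) = (3 + v)/(-3 + t/v) (F(t, v) = (v + 3)/(t/v - 3) = (3 + v)/(-3 + t/v))
F(-1*(-4), -11)*((-4/60 + 22/39) + G(4, 8)) = (-11*(3 - 11)/(-1*(-4) - 3*(-11)))*((-4/60 + 22/39) + (6 + 8)) = (-11*(-8)/(4 + 33))*((-4*1/60 + 22*(1/39)) + 14) = (-11*(-8)/37)*((-1/15 + 22/39) + 14) = (-11*1/37*(-8))*(97/195 + 14) = (88/37)*(2827/195) = 248776/7215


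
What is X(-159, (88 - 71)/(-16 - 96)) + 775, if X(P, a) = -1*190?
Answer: 585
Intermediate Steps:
X(P, a) = -190
X(-159, (88 - 71)/(-16 - 96)) + 775 = -190 + 775 = 585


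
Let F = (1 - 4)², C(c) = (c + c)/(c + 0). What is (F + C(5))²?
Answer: 121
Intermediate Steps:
C(c) = 2 (C(c) = (2*c)/c = 2)
F = 9 (F = (-3)² = 9)
(F + C(5))² = (9 + 2)² = 11² = 121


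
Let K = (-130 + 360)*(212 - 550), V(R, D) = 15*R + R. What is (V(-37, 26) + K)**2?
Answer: 6135902224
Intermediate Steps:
V(R, D) = 16*R
K = -77740 (K = 230*(-338) = -77740)
(V(-37, 26) + K)**2 = (16*(-37) - 77740)**2 = (-592 - 77740)**2 = (-78332)**2 = 6135902224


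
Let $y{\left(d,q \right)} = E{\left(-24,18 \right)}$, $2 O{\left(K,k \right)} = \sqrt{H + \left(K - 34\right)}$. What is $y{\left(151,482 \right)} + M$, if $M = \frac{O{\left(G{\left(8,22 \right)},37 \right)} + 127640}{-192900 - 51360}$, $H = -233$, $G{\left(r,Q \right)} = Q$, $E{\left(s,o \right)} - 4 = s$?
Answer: $- \frac{250642}{12213} - \frac{7 i \sqrt{5}}{488520} \approx -20.523 - 3.2041 \cdot 10^{-5} i$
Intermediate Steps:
$E{\left(s,o \right)} = 4 + s$
$O{\left(K,k \right)} = \frac{\sqrt{-267 + K}}{2}$ ($O{\left(K,k \right)} = \frac{\sqrt{-233 + \left(K - 34\right)}}{2} = \frac{\sqrt{-233 + \left(-34 + K\right)}}{2} = \frac{\sqrt{-267 + K}}{2}$)
$y{\left(d,q \right)} = -20$ ($y{\left(d,q \right)} = 4 - 24 = -20$)
$M = - \frac{6382}{12213} - \frac{7 i \sqrt{5}}{488520}$ ($M = \frac{\frac{\sqrt{-267 + 22}}{2} + 127640}{-192900 - 51360} = \frac{\frac{\sqrt{-245}}{2} + 127640}{-244260} = \left(\frac{7 i \sqrt{5}}{2} + 127640\right) \left(- \frac{1}{244260}\right) = \left(127640 + \frac{7 i \sqrt{5}}{2}\right) \left(- \frac{1}{244260}\right) = - \frac{6382}{12213} - \frac{7 i \sqrt{5}}{488520} \approx -0.52256 - 3.2041 \cdot 10^{-5} i$)
$y{\left(151,482 \right)} + M = -20 - \left(\frac{6382}{12213} + \frac{7 i \sqrt{5}}{488520}\right) = - \frac{250642}{12213} - \frac{7 i \sqrt{5}}{488520}$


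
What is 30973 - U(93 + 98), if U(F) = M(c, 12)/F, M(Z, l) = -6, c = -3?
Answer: 5915849/191 ≈ 30973.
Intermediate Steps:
U(F) = -6/F
30973 - U(93 + 98) = 30973 - (-6)/(93 + 98) = 30973 - (-6)/191 = 30973 - 1*(-6/191) = 30973 + 6/191 = 5915849/191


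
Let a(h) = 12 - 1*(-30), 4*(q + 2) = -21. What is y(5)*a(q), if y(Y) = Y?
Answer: 210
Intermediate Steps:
q = -29/4 (q = -2 + (¼)*(-21) = -2 - 21/4 = -29/4 ≈ -7.2500)
a(h) = 42 (a(h) = 12 + 30 = 42)
y(5)*a(q) = 5*42 = 210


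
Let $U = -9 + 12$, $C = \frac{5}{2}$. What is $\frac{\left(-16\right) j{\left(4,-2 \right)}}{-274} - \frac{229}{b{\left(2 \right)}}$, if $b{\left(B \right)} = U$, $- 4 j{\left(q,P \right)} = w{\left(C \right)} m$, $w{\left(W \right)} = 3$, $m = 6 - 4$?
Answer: $- \frac{31409}{411} \approx -76.421$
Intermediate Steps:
$m = 2$ ($m = 6 - 4 = 2$)
$C = \frac{5}{2}$ ($C = 5 \cdot \frac{1}{2} = \frac{5}{2} \approx 2.5$)
$j{\left(q,P \right)} = - \frac{3}{2}$ ($j{\left(q,P \right)} = - \frac{3 \cdot 2}{4} = \left(- \frac{1}{4}\right) 6 = - \frac{3}{2}$)
$U = 3$
$b{\left(B \right)} = 3$
$\frac{\left(-16\right) j{\left(4,-2 \right)}}{-274} - \frac{229}{b{\left(2 \right)}} = \frac{\left(-16\right) \left(- \frac{3}{2}\right)}{-274} - \frac{229}{3} = 24 \left(- \frac{1}{274}\right) - \frac{229}{3} = - \frac{12}{137} - \frac{229}{3} = - \frac{31409}{411}$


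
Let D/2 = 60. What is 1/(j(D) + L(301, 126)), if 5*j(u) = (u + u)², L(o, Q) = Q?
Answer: 1/11646 ≈ 8.5866e-5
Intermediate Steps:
D = 120 (D = 2*60 = 120)
j(u) = 4*u²/5 (j(u) = (u + u)²/5 = (2*u)²/5 = (4*u²)/5 = 4*u²/5)
1/(j(D) + L(301, 126)) = 1/((⅘)*120² + 126) = 1/((⅘)*14400 + 126) = 1/(11520 + 126) = 1/11646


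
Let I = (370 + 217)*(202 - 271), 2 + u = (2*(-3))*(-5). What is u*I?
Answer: -1134084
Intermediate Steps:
u = 28 (u = -2 + (2*(-3))*(-5) = -2 - 6*(-5) = -2 + 30 = 28)
I = -40503 (I = 587*(-69) = -40503)
u*I = 28*(-40503) = -1134084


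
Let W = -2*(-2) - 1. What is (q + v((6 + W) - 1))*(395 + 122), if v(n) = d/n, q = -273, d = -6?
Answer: -566115/4 ≈ -1.4153e+5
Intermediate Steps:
W = 3 (W = 4 - 1 = 3)
v(n) = -6/n
(q + v((6 + W) - 1))*(395 + 122) = (-273 - 6/((6 + 3) - 1))*(395 + 122) = (-273 - 6/(9 - 1))*517 = (-273 - 6/8)*517 = (-273 - 6*⅛)*517 = (-273 - ¾)*517 = -1095/4*517 = -566115/4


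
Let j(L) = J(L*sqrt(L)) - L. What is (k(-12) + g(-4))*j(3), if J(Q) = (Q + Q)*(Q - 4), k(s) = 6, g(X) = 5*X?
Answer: -714 + 336*sqrt(3) ≈ -132.03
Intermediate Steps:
J(Q) = 2*Q*(-4 + Q) (J(Q) = (2*Q)*(-4 + Q) = 2*Q*(-4 + Q))
j(L) = -L + 2*L**(3/2)*(-4 + L**(3/2)) (j(L) = 2*(L*sqrt(L))*(-4 + L*sqrt(L)) - L = 2*L**(3/2)*(-4 + L**(3/2)) - L = -L + 2*L**(3/2)*(-4 + L**(3/2)))
(k(-12) + g(-4))*j(3) = (6 + 5*(-4))*(-1*3 - 24*sqrt(3) + 2*3**3) = (6 - 20)*(-3 - 24*sqrt(3) + 2*27) = -14*(-3 - 24*sqrt(3) + 54) = -14*(51 - 24*sqrt(3)) = -714 + 336*sqrt(3)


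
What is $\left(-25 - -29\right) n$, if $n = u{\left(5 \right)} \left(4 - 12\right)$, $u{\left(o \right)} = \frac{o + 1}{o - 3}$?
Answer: $-96$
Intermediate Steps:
$u{\left(o \right)} = \frac{1 + o}{-3 + o}$
$n = -24$ ($n = \frac{1 + 5}{-3 + 5} \left(4 - 12\right) = \frac{1}{2} \cdot 6 \left(-8\right) = 3 \left(-8\right) = -24$)
$\left(-25 - -29\right) n = \left(-25 - -29\right) \left(-24\right) = \left(-25 + 29\right) \left(-24\right) = 4 \left(-24\right) = -96$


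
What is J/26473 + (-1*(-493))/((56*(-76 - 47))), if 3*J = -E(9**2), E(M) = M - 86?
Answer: -13039709/182346024 ≈ -0.071511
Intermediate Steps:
E(M) = -86 + M
J = 5/3 (J = (-(-86 + 9**2))/3 = (-(-86 + 81))/3 = (-1*(-5))/3 = (1/3)*5 = 5/3 ≈ 1.6667)
J/26473 + (-1*(-493))/((56*(-76 - 47))) = (5/3)/26473 + (-1*(-493))/((56*(-76 - 47))) = (5/3)*(1/26473) + 493/((56*(-123))) = 5/79419 + 493/(-6888) = 5/79419 + 493*(-1/6888) = 5/79419 - 493/6888 = -13039709/182346024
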